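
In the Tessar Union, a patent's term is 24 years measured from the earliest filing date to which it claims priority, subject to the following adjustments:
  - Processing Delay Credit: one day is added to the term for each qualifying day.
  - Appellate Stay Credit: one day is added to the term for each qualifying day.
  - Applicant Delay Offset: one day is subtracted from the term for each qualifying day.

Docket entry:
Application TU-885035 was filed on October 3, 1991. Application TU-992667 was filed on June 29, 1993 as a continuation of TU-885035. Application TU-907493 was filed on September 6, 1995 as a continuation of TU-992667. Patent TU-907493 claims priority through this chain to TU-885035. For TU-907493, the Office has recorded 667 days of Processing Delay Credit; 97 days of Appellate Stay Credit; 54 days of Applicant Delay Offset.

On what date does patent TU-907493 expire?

September 12, 2017

Earliest priority filing: 3 October 1991.
Base term: 3 October 1991 + 24 years → 3 October 2015.
Processing Delay Credit: +667 days → 31 July 2017.
Appellate Stay Credit: +97 days → 5 November 2017.
Applicant Delay Offset: −54 days → 12 September 2017.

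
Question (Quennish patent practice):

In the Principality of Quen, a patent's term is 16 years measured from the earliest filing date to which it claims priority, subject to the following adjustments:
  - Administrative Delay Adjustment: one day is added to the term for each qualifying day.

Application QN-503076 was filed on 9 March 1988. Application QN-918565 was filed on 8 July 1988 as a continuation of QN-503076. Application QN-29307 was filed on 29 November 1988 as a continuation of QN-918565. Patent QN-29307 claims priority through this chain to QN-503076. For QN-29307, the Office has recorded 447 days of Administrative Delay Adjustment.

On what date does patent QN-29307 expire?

Earliest priority filing: 9 March 1988.
Base term: 9 March 1988 + 16 years → 9 March 2004.
Administrative Delay Adjustment: +447 days → 30 May 2005.

May 30, 2005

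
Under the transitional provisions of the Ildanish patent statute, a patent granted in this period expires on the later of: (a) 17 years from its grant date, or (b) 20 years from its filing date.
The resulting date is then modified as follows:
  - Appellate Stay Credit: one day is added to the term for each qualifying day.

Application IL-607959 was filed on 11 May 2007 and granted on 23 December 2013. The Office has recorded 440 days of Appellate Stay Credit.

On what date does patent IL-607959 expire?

(a) grant + 17 years → 23 December 2030.
(b) filing + 20 years → 11 May 2027.
Later of the two: 23 December 2030.
Appellate Stay Credit: +440 days → 7 March 2032.

March 7, 2032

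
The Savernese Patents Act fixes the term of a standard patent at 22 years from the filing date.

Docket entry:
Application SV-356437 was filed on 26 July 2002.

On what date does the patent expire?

2024-07-26

Filing date + 22 years → 26 July 2024.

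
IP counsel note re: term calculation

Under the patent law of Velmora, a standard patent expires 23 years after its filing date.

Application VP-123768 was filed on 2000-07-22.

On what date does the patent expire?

Filing date + 23 years → 22 July 2023.

July 22, 2023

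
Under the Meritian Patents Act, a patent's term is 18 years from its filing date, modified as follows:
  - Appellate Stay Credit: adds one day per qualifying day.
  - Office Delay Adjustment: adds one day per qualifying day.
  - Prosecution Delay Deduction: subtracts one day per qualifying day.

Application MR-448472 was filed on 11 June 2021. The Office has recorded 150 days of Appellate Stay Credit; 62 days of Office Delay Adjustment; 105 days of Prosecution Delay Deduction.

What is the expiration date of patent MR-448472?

Base term: filing date + 18 years → 11 June 2039.
Appellate Stay Credit: +150 days → 8 November 2039.
Office Delay Adjustment: +62 days → 9 January 2040.
Prosecution Delay Deduction: −105 days → 26 September 2039.

2039-09-26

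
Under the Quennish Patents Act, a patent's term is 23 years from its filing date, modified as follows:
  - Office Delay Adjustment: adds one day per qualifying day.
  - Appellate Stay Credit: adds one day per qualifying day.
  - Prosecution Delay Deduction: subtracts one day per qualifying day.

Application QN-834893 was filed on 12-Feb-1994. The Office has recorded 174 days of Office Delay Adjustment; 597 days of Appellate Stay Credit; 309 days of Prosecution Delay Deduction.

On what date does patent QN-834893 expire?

2018-05-20

Base term: filing date + 23 years → 12 February 2017.
Office Delay Adjustment: +174 days → 5 August 2017.
Appellate Stay Credit: +597 days → 25 March 2019.
Prosecution Delay Deduction: −309 days → 20 May 2018.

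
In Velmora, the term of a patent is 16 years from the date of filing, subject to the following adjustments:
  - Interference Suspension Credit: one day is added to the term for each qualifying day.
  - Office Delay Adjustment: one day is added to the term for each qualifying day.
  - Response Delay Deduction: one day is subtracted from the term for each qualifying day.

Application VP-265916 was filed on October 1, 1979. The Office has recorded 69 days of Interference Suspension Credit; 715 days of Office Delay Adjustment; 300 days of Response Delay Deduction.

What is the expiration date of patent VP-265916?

Base term: filing date + 16 years → 1 October 1995.
Interference Suspension Credit: +69 days → 9 December 1995.
Office Delay Adjustment: +715 days → 23 November 1997.
Response Delay Deduction: −300 days → 27 January 1997.

January 27, 1997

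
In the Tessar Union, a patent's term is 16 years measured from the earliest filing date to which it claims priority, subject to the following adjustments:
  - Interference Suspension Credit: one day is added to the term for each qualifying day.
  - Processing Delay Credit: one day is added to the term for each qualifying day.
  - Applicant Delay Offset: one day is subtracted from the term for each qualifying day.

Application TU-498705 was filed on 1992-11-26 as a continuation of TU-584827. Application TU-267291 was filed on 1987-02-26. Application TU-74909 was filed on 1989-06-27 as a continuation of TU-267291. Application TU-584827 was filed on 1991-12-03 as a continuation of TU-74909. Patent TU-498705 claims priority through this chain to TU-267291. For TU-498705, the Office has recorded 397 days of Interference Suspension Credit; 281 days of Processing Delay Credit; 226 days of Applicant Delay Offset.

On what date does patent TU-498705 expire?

Earliest priority filing: 26 February 1987.
Base term: 26 February 1987 + 16 years → 26 February 2003.
Interference Suspension Credit: +397 days → 29 March 2004.
Processing Delay Credit: +281 days → 4 January 2005.
Applicant Delay Offset: −226 days → 23 May 2004.

May 23, 2004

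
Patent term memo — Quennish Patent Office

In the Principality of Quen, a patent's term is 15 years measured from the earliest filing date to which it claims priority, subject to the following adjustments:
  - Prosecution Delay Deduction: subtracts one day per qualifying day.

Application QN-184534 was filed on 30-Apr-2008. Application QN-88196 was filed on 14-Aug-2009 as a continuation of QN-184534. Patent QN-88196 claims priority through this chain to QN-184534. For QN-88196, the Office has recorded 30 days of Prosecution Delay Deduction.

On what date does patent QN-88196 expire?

Earliest priority filing: 30 April 2008.
Base term: 30 April 2008 + 15 years → 30 April 2023.
Prosecution Delay Deduction: −30 days → 31 March 2023.

March 31, 2023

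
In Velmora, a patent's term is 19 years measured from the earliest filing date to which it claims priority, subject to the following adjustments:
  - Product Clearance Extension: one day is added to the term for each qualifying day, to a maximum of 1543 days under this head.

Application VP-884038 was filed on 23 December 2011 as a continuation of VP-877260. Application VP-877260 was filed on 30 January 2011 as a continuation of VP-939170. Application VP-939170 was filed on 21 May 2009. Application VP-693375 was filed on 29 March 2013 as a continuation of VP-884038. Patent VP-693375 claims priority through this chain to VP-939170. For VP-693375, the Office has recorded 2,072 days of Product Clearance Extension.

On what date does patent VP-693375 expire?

Earliest priority filing: 21 May 2009.
Base term: 21 May 2009 + 19 years → 21 May 2028.
Product Clearance Extension: 2072 days claimed exceeds the 1543-day cap, so +1543 days → 11 August 2032.

August 11, 2032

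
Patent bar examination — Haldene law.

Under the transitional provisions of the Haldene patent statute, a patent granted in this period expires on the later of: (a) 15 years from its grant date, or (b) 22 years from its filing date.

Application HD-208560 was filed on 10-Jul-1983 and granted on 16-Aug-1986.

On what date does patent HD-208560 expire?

(a) grant + 15 years → 16 August 2001.
(b) filing + 22 years → 10 July 2005.
Later of the two: 10 July 2005.

2005-07-10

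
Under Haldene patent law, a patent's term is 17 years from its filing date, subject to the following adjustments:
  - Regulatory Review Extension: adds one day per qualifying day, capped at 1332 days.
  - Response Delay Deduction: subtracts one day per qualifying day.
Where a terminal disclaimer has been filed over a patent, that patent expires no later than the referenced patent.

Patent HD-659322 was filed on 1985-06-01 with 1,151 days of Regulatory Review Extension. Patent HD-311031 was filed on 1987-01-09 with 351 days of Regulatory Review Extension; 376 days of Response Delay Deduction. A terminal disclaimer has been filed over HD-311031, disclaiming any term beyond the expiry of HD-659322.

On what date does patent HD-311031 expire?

December 15, 2003

Natural term of HD-311031:
  Base: filing + 17 years → 9 January 2004.
  Regulatory Review Extension: 351 days (within the 1332-day cap) → +351 days → 25 December 2004.
  Response Delay Deduction: −376 days → 15 December 2003.
Expiry of referenced patent HD-659322:
  Base: filing + 17 years → 1 June 2002.
  Regulatory Review Extension: 1151 days (within the 1332-day cap) → +1151 days → 26 July 2005.
Terminal disclaimer: HD-311031 expires on the earlier of 15 December 2003 and 26 July 2005.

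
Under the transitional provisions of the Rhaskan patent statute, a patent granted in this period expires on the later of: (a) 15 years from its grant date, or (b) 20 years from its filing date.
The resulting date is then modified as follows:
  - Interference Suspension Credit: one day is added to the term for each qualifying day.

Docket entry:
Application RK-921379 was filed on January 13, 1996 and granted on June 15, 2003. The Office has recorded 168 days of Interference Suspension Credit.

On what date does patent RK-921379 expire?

(a) grant + 15 years → 15 June 2018.
(b) filing + 20 years → 13 January 2016.
Later of the two: 15 June 2018.
Interference Suspension Credit: +168 days → 30 November 2018.

November 30, 2018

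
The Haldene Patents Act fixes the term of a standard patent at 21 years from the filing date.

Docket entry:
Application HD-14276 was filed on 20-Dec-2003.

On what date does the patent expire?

December 20, 2024

Filing date + 21 years → 20 December 2024.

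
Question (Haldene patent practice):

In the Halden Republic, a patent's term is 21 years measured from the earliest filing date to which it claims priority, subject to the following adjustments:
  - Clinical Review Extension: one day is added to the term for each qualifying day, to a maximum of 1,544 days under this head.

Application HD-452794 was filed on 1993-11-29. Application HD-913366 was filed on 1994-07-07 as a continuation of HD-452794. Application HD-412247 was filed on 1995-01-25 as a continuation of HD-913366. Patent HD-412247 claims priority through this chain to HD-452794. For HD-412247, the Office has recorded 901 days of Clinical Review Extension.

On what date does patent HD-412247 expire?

May 18, 2017

Earliest priority filing: 29 November 1993.
Base term: 29 November 1993 + 21 years → 29 November 2014.
Clinical Review Extension: 901 days (within the 1544-day cap) → +901 days → 18 May 2017.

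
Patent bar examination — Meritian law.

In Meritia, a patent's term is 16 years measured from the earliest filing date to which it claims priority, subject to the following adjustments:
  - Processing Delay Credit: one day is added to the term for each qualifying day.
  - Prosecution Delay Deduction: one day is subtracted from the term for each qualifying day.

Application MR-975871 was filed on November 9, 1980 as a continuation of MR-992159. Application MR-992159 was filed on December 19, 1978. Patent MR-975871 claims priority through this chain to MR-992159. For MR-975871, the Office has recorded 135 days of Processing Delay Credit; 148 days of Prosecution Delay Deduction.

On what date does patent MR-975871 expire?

December 6, 1994

Earliest priority filing: 19 December 1978.
Base term: 19 December 1978 + 16 years → 19 December 1994.
Processing Delay Credit: +135 days → 3 May 1995.
Prosecution Delay Deduction: −148 days → 6 December 1994.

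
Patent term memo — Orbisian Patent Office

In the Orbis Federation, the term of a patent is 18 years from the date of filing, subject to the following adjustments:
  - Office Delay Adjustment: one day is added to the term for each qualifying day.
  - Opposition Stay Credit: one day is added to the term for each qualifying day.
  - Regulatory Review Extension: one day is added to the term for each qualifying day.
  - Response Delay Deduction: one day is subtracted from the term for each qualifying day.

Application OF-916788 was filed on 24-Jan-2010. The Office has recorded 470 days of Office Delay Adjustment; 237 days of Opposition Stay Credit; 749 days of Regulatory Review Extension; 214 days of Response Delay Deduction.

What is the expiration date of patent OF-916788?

June 19, 2031

Base term: filing date + 18 years → 24 January 2028.
Office Delay Adjustment: +470 days → 8 May 2029.
Opposition Stay Credit: +237 days → 31 December 2029.
Regulatory Review Extension: +749 days → 19 January 2032.
Response Delay Deduction: −214 days → 19 June 2031.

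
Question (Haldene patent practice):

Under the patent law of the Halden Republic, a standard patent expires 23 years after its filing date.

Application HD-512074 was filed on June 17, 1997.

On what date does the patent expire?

Filing date + 23 years → 17 June 2020.

June 17, 2020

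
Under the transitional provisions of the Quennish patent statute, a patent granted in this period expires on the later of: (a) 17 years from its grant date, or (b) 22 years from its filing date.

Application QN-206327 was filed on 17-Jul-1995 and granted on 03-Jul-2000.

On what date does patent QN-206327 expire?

2017-07-17

(a) grant + 17 years → 3 July 2017.
(b) filing + 22 years → 17 July 2017.
Later of the two: 17 July 2017.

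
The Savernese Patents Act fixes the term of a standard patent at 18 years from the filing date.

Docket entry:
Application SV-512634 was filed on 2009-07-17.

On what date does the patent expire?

Filing date + 18 years → 17 July 2027.

July 17, 2027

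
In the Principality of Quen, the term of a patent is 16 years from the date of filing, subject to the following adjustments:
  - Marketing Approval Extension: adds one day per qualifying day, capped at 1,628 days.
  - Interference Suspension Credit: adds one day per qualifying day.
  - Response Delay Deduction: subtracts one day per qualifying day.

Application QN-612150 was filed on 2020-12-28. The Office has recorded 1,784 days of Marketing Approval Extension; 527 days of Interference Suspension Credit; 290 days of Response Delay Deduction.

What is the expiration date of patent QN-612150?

Base term: filing date + 16 years → 28 December 2036.
Marketing Approval Extension: 1784 days claimed exceeds the 1628-day cap, so +1628 days → 13 June 2041.
Interference Suspension Credit: +527 days → 22 November 2042.
Response Delay Deduction: −290 days → 5 February 2042.

2042-02-05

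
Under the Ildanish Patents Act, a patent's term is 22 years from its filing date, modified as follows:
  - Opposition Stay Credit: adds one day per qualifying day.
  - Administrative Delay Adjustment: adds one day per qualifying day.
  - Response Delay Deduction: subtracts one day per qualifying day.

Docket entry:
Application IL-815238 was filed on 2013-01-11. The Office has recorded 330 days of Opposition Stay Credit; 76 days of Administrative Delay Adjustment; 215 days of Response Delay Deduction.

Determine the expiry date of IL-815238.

2035-07-21

Base term: filing date + 22 years → 11 January 2035.
Opposition Stay Credit: +330 days → 7 December 2035.
Administrative Delay Adjustment: +76 days → 21 February 2036.
Response Delay Deduction: −215 days → 21 July 2035.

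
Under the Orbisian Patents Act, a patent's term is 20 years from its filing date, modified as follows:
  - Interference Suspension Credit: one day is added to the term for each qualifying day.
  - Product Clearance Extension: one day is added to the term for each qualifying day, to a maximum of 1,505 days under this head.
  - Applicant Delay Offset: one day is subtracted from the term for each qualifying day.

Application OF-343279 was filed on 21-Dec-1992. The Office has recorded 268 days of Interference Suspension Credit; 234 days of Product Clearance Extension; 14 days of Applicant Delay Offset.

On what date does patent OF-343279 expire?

April 23, 2014

Base term: filing date + 20 years → 21 December 2012.
Interference Suspension Credit: +268 days → 15 September 2013.
Product Clearance Extension: 234 days (within the 1505-day cap) → +234 days → 7 May 2014.
Applicant Delay Offset: −14 days → 23 April 2014.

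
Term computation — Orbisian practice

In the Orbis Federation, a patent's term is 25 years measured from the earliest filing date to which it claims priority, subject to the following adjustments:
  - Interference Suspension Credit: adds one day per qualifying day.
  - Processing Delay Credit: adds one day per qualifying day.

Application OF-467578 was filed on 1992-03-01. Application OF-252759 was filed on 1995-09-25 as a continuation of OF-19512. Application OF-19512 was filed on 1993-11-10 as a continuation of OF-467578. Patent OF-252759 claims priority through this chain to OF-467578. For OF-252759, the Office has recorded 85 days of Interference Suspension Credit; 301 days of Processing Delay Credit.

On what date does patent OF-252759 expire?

Earliest priority filing: 1 March 1992.
Base term: 1 March 1992 + 25 years → 1 March 2017.
Interference Suspension Credit: +85 days → 25 May 2017.
Processing Delay Credit: +301 days → 22 March 2018.

2018-03-22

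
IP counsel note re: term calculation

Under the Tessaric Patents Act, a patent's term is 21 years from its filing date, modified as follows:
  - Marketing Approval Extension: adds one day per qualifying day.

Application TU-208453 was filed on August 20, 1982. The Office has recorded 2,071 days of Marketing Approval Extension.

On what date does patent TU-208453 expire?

Base term: filing date + 21 years → 20 August 2003.
Marketing Approval Extension: +2071 days → 21 April 2009.

2009-04-21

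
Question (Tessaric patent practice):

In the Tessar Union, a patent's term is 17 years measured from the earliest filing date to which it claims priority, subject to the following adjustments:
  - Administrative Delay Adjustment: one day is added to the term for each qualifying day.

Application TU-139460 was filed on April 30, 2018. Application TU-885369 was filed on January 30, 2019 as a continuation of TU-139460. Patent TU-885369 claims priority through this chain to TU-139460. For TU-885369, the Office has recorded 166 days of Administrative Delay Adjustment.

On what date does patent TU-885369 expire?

2035-10-13

Earliest priority filing: 30 April 2018.
Base term: 30 April 2018 + 17 years → 30 April 2035.
Administrative Delay Adjustment: +166 days → 13 October 2035.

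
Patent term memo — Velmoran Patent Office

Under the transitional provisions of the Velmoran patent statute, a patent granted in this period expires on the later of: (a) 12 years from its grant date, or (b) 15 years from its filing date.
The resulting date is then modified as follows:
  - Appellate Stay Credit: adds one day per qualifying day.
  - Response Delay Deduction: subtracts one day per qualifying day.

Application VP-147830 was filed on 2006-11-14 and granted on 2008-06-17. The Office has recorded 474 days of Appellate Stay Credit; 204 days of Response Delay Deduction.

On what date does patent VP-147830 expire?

2022-08-11

(a) grant + 12 years → 17 June 2020.
(b) filing + 15 years → 14 November 2021.
Later of the two: 14 November 2021.
Appellate Stay Credit: +474 days → 3 March 2023.
Response Delay Deduction: −204 days → 11 August 2022.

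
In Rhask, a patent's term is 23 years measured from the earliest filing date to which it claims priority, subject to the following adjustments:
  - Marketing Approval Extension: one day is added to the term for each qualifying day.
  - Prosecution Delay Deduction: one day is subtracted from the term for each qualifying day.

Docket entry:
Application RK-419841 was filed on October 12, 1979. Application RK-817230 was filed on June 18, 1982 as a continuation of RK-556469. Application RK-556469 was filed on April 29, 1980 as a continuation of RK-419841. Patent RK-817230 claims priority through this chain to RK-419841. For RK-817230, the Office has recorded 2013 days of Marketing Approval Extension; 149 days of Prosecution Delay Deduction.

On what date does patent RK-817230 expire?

Earliest priority filing: 12 October 1979.
Base term: 12 October 1979 + 23 years → 12 October 2002.
Marketing Approval Extension: +2013 days → 16 April 2008.
Prosecution Delay Deduction: −149 days → 19 November 2007.

November 19, 2007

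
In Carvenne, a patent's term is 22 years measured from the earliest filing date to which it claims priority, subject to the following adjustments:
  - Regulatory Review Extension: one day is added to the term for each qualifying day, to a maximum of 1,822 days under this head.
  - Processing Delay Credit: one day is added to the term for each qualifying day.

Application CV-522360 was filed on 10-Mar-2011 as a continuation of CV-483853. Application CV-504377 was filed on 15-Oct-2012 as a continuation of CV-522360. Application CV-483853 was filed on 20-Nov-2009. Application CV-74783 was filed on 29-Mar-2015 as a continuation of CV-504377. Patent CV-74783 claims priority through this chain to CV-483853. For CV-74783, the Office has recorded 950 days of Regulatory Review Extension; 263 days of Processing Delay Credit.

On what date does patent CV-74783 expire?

March 17, 2035

Earliest priority filing: 20 November 2009.
Base term: 20 November 2009 + 22 years → 20 November 2031.
Regulatory Review Extension: 950 days (within the 1822-day cap) → +950 days → 27 June 2034.
Processing Delay Credit: +263 days → 17 March 2035.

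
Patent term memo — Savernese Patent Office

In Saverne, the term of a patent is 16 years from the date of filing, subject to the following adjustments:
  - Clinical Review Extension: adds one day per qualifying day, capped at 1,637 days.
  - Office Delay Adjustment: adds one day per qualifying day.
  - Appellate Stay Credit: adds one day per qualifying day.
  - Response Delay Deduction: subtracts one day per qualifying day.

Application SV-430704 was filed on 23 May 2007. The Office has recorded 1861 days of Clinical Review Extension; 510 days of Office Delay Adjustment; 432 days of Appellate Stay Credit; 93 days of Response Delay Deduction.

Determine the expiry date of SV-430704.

2030-03-13

Base term: filing date + 16 years → 23 May 2023.
Clinical Review Extension: 1861 days claimed exceeds the 1637-day cap, so +1637 days → 15 November 2027.
Office Delay Adjustment: +510 days → 8 April 2029.
Appellate Stay Credit: +432 days → 14 June 2030.
Response Delay Deduction: −93 days → 13 March 2030.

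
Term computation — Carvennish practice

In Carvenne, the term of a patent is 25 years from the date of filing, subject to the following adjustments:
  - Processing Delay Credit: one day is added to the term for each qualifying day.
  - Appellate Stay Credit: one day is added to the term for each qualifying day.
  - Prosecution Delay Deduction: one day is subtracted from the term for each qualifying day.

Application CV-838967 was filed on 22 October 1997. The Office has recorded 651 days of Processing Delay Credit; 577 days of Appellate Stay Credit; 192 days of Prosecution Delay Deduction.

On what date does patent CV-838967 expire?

Base term: filing date + 25 years → 22 October 2022.
Processing Delay Credit: +651 days → 3 August 2024.
Appellate Stay Credit: +577 days → 3 March 2026.
Prosecution Delay Deduction: −192 days → 23 August 2025.

August 23, 2025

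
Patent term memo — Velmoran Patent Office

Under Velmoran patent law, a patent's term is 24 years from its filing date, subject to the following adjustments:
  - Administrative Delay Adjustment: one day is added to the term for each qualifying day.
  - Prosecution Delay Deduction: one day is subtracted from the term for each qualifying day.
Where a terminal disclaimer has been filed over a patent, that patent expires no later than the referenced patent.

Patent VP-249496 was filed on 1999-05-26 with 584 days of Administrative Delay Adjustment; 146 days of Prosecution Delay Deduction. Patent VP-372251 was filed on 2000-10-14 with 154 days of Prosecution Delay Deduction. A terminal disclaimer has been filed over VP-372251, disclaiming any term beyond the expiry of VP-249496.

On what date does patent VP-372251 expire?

Natural term of VP-372251:
  Base: filing + 24 years → 14 October 2024.
  Prosecution Delay Deduction: −154 days → 13 May 2024.
Expiry of referenced patent VP-249496:
  Base: filing + 24 years → 26 May 2023.
  Administrative Delay Adjustment: +584 days → 30 December 2024.
  Prosecution Delay Deduction: −146 days → 6 August 2024.
Terminal disclaimer: VP-372251 expires on the earlier of 13 May 2024 and 6 August 2024.

2024-05-13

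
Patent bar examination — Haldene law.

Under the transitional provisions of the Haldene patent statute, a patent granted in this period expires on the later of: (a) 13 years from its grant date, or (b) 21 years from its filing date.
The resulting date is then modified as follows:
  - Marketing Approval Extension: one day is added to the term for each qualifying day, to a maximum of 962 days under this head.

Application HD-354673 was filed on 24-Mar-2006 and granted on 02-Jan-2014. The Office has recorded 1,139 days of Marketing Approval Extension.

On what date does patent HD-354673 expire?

(a) grant + 13 years → 2 January 2027.
(b) filing + 21 years → 24 March 2027.
Later of the two: 24 March 2027.
Marketing Approval Extension: 1139 days claimed exceeds the 962-day cap, so +962 days → 10 November 2029.

November 10, 2029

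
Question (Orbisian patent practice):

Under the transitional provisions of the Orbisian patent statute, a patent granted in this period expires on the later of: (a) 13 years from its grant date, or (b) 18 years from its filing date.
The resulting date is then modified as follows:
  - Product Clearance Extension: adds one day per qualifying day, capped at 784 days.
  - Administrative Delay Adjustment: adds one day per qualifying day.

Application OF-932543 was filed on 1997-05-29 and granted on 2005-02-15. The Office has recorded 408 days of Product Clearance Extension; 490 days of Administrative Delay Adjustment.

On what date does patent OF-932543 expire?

August 1, 2020

(a) grant + 13 years → 15 February 2018.
(b) filing + 18 years → 29 May 2015.
Later of the two: 15 February 2018.
Product Clearance Extension: 408 days (within the 784-day cap) → +408 days → 30 March 2019.
Administrative Delay Adjustment: +490 days → 1 August 2020.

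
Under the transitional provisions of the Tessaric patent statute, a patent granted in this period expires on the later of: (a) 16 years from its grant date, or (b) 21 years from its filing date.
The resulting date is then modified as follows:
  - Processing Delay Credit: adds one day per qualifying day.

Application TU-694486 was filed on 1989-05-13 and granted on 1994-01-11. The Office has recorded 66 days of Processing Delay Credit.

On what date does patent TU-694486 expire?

(a) grant + 16 years → 11 January 2010.
(b) filing + 21 years → 13 May 2010.
Later of the two: 13 May 2010.
Processing Delay Credit: +66 days → 18 July 2010.

July 18, 2010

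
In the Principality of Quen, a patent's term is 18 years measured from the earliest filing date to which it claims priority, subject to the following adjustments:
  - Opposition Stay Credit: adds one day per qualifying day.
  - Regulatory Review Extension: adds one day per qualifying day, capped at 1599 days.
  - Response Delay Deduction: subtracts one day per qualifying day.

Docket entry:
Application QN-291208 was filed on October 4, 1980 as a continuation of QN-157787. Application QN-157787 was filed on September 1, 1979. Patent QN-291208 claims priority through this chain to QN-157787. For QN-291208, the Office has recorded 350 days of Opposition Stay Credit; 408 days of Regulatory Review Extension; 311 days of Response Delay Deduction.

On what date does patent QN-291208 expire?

Earliest priority filing: 1 September 1979.
Base term: 1 September 1979 + 18 years → 1 September 1997.
Opposition Stay Credit: +350 days → 17 August 1998.
Regulatory Review Extension: 408 days (within the 1599-day cap) → +408 days → 29 September 1999.
Response Delay Deduction: −311 days → 22 November 1998.

November 22, 1998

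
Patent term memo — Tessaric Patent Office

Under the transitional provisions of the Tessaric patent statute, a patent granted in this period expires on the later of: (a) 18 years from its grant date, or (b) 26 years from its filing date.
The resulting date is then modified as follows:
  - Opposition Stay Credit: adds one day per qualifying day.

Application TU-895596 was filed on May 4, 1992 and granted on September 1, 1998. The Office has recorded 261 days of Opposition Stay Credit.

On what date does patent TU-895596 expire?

(a) grant + 18 years → 1 September 2016.
(b) filing + 26 years → 4 May 2018.
Later of the two: 4 May 2018.
Opposition Stay Credit: +261 days → 20 January 2019.

2019-01-20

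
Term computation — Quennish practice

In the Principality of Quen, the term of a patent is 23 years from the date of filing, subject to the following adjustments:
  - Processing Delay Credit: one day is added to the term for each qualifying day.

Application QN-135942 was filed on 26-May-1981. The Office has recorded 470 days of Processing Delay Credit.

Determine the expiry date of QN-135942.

September 8, 2005

Base term: filing date + 23 years → 26 May 2004.
Processing Delay Credit: +470 days → 8 September 2005.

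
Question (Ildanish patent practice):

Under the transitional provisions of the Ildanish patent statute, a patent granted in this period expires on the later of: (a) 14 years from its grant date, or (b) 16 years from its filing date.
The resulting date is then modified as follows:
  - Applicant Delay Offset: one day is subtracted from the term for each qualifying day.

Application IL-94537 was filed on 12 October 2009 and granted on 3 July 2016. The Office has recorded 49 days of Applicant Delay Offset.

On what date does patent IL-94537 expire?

(a) grant + 14 years → 3 July 2030.
(b) filing + 16 years → 12 October 2025.
Later of the two: 3 July 2030.
Applicant Delay Offset: −49 days → 15 May 2030.

May 15, 2030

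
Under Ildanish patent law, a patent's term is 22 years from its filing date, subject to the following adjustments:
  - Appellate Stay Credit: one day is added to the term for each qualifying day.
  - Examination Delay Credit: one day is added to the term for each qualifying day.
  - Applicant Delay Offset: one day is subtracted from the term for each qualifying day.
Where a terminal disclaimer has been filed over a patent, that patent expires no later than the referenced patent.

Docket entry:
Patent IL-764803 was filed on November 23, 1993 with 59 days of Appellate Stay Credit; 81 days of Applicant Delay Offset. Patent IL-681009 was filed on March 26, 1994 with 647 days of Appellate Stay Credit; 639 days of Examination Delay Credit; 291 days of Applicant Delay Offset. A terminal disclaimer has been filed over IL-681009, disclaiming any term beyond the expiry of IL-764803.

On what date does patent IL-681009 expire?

2015-11-01

Natural term of IL-681009:
  Base: filing + 22 years → 26 March 2016.
  Appellate Stay Credit: +647 days → 2 January 2018.
  Examination Delay Credit: +639 days → 3 October 2019.
  Applicant Delay Offset: −291 days → 16 December 2018.
Expiry of referenced patent IL-764803:
  Base: filing + 22 years → 23 November 2015.
  Appellate Stay Credit: +59 days → 21 January 2016.
  Applicant Delay Offset: −81 days → 1 November 2015.
Terminal disclaimer: IL-681009 expires on the earlier of 16 December 2018 and 1 November 2015.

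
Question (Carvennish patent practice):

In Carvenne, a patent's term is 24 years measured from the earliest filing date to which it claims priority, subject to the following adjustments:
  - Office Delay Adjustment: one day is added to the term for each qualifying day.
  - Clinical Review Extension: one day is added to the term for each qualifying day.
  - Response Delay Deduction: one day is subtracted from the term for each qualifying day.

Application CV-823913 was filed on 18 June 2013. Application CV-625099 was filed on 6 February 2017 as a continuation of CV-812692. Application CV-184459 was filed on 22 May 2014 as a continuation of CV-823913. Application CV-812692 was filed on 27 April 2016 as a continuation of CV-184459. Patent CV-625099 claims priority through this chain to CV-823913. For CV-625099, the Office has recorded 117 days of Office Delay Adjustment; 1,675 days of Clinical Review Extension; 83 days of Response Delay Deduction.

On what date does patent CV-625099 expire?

Earliest priority filing: 18 June 2013.
Base term: 18 June 2013 + 24 years → 18 June 2037.
Office Delay Adjustment: +117 days → 13 October 2037.
Clinical Review Extension: +1675 days → 15 May 2042.
Response Delay Deduction: −83 days → 21 February 2042.

February 21, 2042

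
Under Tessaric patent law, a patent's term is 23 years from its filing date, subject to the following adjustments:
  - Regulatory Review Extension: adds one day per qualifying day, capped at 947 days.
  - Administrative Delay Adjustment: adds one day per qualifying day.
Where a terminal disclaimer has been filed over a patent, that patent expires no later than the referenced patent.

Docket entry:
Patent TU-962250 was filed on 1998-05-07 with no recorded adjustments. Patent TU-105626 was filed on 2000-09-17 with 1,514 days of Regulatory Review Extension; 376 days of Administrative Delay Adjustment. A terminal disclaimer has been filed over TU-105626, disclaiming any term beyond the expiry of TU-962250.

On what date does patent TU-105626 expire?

Natural term of TU-105626:
  Base: filing + 23 years → 17 September 2023.
  Regulatory Review Extension: 1514 days claimed exceeds the 947-day cap, so +947 days → 21 April 2026.
  Administrative Delay Adjustment: +376 days → 2 May 2027.
Expiry of referenced patent TU-962250:
  Base: filing + 23 years → 7 May 2021.
Terminal disclaimer: TU-105626 expires on the earlier of 2 May 2027 and 7 May 2021.

2021-05-07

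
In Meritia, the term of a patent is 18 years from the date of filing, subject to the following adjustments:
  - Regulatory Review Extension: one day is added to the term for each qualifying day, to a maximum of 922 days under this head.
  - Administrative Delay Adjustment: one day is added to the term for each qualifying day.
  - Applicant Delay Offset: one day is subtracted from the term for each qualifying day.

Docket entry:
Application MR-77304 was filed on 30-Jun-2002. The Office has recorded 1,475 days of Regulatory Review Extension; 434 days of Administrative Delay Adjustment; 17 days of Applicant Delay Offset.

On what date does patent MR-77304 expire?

Base term: filing date + 18 years → 30 June 2020.
Regulatory Review Extension: 1475 days claimed exceeds the 922-day cap, so +922 days → 8 January 2023.
Administrative Delay Adjustment: +434 days → 17 March 2024.
Applicant Delay Offset: −17 days → 29 February 2024.

2024-02-29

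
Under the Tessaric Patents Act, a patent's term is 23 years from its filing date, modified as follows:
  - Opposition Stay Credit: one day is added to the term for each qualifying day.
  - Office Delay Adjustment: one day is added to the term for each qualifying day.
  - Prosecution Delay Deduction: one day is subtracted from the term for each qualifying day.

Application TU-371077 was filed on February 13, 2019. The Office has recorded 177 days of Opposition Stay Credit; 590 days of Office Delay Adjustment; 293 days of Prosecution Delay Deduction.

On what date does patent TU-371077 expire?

June 2, 2043

Base term: filing date + 23 years → 13 February 2042.
Opposition Stay Credit: +177 days → 9 August 2042.
Office Delay Adjustment: +590 days → 21 March 2044.
Prosecution Delay Deduction: −293 days → 2 June 2043.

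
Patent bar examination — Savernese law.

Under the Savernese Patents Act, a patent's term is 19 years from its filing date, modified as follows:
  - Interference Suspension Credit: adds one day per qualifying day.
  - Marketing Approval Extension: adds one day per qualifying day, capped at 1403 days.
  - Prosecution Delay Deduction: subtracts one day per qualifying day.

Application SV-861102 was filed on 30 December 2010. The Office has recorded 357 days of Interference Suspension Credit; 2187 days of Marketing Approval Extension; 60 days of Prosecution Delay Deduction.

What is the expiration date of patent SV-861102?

Base term: filing date + 19 years → 30 December 2029.
Interference Suspension Credit: +357 days → 22 December 2030.
Marketing Approval Extension: 2187 days claimed exceeds the 1403-day cap, so +1403 days → 25 October 2034.
Prosecution Delay Deduction: −60 days → 26 August 2034.

August 26, 2034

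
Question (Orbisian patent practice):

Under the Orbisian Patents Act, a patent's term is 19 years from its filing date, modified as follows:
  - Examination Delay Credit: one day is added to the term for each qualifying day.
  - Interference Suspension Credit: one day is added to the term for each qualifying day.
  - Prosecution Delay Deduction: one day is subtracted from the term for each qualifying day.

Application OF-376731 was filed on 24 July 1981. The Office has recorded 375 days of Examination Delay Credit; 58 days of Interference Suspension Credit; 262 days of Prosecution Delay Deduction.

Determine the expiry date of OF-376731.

Base term: filing date + 19 years → 24 July 2000.
Examination Delay Credit: +375 days → 3 August 2001.
Interference Suspension Credit: +58 days → 30 September 2001.
Prosecution Delay Deduction: −262 days → 11 January 2001.

2001-01-11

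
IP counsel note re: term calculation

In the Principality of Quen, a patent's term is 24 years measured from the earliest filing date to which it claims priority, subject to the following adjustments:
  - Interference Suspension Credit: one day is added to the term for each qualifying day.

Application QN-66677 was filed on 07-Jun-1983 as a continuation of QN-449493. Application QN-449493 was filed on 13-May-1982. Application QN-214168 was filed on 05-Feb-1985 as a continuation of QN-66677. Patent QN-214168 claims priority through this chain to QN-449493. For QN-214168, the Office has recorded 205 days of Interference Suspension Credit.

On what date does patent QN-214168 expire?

Earliest priority filing: 13 May 1982.
Base term: 13 May 1982 + 24 years → 13 May 2006.
Interference Suspension Credit: +205 days → 4 December 2006.

December 4, 2006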